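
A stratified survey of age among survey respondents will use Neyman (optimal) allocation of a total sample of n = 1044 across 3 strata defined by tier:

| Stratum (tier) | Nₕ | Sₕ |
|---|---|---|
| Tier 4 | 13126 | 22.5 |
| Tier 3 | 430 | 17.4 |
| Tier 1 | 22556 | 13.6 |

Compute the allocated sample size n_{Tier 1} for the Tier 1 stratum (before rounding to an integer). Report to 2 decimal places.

Neyman allocation: nₕ = n·NₕSₕ / Σⱼ NⱼSⱼ.
Σ NⱼSⱼ = 13126·22.5 + 430·17.4 + 22556·13.6 = 609578.6.
n_{Tier 1} = 1044·22556·13.6 / 609578.6 = 525.38.

525.38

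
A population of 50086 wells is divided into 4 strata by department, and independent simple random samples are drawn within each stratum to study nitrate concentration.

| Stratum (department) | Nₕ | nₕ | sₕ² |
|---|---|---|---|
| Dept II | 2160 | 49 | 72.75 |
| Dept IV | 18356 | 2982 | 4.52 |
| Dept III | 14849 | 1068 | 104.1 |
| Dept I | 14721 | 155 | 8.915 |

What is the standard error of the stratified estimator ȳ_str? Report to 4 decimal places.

0.1254

Var(ȳ_str) = Σₕ Wₕ²(1 − fₕ)sₕ²/nₕ with Wₕ = Nₕ/N, N = 50086.
Dept II: Wₕ = 0.04312582; term = 0.04312582²·(1 − 0.02268519)·72.75/49 = 0.0026986478.
Dept IV: Wₕ = 0.36648964; term = 0.36648964²·(1 − 0.16245369)·4.52/2982 = 1.7051517 × 10^-4.
Dept III: Wₕ = 0.29647007; term = 0.29647007²·(1 − 0.07192404)·104.1/1068 = 0.0079510543.
Dept I: Wₕ = 0.29391447; term = 0.29391447²·(1 − 0.01052918)·8.915/155 = 0.0049162569.
Sum = 0.015736474.
SE = √(0.015736474) = 0.1254.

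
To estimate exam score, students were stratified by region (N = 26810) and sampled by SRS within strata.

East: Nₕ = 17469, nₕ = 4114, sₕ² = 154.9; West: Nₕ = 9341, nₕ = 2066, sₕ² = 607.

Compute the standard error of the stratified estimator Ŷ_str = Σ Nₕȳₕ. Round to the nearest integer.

Var(Ŷ_str) = Σₕ Nₕ²(1 − fₕ)sₕ²/nₕ.
East: 17469²·(1 − 4114/17469)·154.9/4114 = 8.7841363 × 10^6.
West: 9341²·(1 − 2066/9341)·607/2066 = 1.9965709 × 10^7.
Sum = 2.8749845 × 10^7.
SE = √(2.8749845 × 10^7) = 5362.

5362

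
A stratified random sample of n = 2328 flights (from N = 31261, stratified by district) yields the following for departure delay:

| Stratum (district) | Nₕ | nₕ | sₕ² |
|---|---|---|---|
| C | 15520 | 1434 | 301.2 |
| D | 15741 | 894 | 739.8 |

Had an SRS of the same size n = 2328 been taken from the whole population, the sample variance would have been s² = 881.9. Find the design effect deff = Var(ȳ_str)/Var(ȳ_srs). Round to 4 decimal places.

0.6985

Var(ȳ_str) = Σ Wₕ²(1−fₕ)sₕ²/nₕ with Wₕ = Nₕ/31261:
  C: (15520/31261)²·(1−1434/15520)·301.2/1434 = 0.046987191
  D: (15741/31261)²·(1−894/15741)·739.8/894 = 0.19789832
  → Var(ȳ_str) = 0.24488551.
Var(ȳ_srs) = (1 − 2328/31261)·881.9/2328 = 0.35061215.
deff = 0.24488551 / 0.35061215 = 0.6985.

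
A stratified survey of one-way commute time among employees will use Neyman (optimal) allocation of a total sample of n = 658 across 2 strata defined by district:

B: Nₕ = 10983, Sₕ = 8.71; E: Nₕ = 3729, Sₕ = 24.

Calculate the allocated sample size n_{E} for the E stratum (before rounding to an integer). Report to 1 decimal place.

Neyman allocation: nₕ = n·NₕSₕ / Σⱼ NⱼSⱼ.
Σ NⱼSⱼ = 10983·8.71 + 3729·24 = 185157.93.
n_{E} = 658·3729·24 / 185157.93 = 318.0.

318.0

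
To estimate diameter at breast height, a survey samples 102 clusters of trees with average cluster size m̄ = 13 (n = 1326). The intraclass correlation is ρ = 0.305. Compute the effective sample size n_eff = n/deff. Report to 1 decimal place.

deff = 1 + (13 − 1)·0.305 = 1 + 3.66 = 4.66.
n_eff = 1326 / 4.66 = 284.5.

284.5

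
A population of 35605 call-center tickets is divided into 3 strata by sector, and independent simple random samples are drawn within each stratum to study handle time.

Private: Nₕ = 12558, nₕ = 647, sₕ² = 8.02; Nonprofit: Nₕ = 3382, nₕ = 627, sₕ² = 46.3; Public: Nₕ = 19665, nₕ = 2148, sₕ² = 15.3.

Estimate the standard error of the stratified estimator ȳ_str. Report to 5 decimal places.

0.06278

Var(ȳ_str) = Σₕ Wₕ²(1 − fₕ)sₕ²/nₕ with Wₕ = Nₕ/N, N = 35605.
Private: Wₕ = 0.35270327; term = 0.35270327²·(1 − 0.05152094)·8.02/647 = 0.0014625705.
Nonprofit: Wₕ = 0.09498666; term = 0.09498666²·(1 − 0.18539326)·46.3/627 = 5.4273356 × 10^-4.
Public: Wₕ = 0.55231007; term = 0.55231007²·(1 − 0.10922960)·15.3/2148 = 0.0019354807.
Sum = 0.0039407848.
SE = √(0.0039407848) = 0.06278.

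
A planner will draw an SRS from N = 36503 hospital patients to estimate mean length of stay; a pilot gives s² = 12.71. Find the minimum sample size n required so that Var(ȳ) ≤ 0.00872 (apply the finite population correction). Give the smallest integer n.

Without fpc, n₀ = s²/D = 12.71/0.00872 = 1457.5688.
With fpc, (1 − n/N)·s²/n ≤ D requires n ≥ n₀/(1 + n₀/N) = 1457.5688/(1 + 1457.5688/36503) = 1401.6027.
Rounding up, n = 1402.

1402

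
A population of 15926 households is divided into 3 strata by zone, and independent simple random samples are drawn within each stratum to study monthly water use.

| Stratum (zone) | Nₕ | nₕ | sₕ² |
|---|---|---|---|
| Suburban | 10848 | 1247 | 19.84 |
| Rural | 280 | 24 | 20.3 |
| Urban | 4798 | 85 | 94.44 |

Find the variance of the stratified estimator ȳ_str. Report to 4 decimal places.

0.1058

Var(ȳ_str) = Σₕ Wₕ²(1 − fₕ)sₕ²/nₕ with Wₕ = Nₕ/N, N = 15926.
Suburban: Wₕ = 0.68115032; term = 0.68115032²·(1 − 0.11495206)·19.84/1247 = 0.0065332299.
Rural: Wₕ = 0.01758131; term = 0.01758131²·(1 − 0.08571429)·20.3/24 = 2.3903933 × 10^-4.
Urban: Wₕ = 0.30126837; term = 0.30126837²·(1 − 0.01771571)·94.44/85 = 0.09905612.
Sum = 0.10582839.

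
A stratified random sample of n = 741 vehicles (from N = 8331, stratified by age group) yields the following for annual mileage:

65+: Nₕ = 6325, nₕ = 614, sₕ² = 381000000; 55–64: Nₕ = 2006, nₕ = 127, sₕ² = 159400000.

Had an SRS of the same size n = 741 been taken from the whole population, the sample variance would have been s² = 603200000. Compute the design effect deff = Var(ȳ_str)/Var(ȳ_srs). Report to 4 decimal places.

Var(ȳ_str) = Σ Wₕ²(1−fₕ)sₕ²/nₕ with Wₕ = Nₕ/8331:
  65+: (6325/8331)²·(1−614/6325)·381000000/614 = 322949.8
  55–64: (2006/8331)²·(1−127/2006)·159400000/127 = 68162.896
  → Var(ȳ_str) = 391112.7.
Var(ȳ_srs) = (1 − 741/8331)·603200000/741 = 741630.81.
deff = 391112.7 / 741630.81 = 0.5274.

0.5274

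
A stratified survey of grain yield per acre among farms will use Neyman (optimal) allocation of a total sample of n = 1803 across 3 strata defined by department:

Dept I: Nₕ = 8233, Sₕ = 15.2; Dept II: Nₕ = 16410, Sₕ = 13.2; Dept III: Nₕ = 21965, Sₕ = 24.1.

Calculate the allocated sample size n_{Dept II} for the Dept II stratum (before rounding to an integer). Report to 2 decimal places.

Neyman allocation: nₕ = n·NₕSₕ / Σⱼ NⱼSⱼ.
Σ NⱼSⱼ = 8233·15.2 + 16410·13.2 + 21965·24.1 = 871110.1.
n_{Dept II} = 1803·16410·13.2 / 871110.1 = 448.34.

448.34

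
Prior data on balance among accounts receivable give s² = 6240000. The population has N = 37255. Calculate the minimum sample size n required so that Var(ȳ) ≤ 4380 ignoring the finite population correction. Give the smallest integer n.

1425

Without fpc, n₀ = s²/D = 6240000/4380 = 1424.6575.
Rounding up, n = 1425.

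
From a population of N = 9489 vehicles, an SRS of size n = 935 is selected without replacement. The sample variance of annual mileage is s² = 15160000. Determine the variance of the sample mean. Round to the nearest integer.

14616

Under SRS without replacement, Var(ȳ) = (1 − f)·s²/n with f = n/N = 935/9489 = 0.09853515.
Var(ȳ) = (1 − 0.09853515)·15160000/935 = 0.90146485·16213.904 = 14616.264.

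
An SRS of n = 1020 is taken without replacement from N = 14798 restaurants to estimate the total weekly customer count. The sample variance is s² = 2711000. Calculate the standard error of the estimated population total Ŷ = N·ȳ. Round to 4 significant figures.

Var(Ŷ) = N²·Var(ȳ) = N²·(1 − n/N)·s²/n.
f = 1020/14798 = 0.06892823; Var(ȳ) = 0.93107177·2711000/1020 = 2474.6427.
Var(Ŷ) = 14798² · 2474.6427 = 5.4189925 × 10^11.
SE(Ŷ) = √(5.4189925 × 10^11) = 736100.

736100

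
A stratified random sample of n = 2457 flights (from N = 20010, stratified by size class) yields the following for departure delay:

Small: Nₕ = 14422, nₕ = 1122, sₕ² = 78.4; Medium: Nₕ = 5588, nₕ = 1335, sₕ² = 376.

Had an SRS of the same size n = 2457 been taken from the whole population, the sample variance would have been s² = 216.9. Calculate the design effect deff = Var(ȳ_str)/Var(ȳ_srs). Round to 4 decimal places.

Var(ȳ_str) = Σ Wₕ²(1−fₕ)sₕ²/nₕ with Wₕ = Nₕ/20010:
  Small: (14422/20010)²·(1−1122/14422)·78.4/1122 = 0.033473888
  Medium: (5588/20010)²·(1−1335/5588)·376/1335 = 0.016717225
  → Var(ȳ_str) = 0.050191113.
Var(ȳ_srs) = (1 − 2457/20010)·216.9/2457 = 0.077438808.
deff = 0.050191113 / 0.077438808 = 0.6481.

0.6481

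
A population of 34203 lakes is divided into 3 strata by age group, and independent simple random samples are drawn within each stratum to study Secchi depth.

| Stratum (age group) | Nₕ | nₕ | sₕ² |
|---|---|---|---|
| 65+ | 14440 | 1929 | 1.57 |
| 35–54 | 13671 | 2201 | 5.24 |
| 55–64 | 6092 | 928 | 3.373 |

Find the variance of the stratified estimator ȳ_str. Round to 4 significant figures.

Var(ȳ_str) = Σₕ Wₕ²(1 − fₕ)sₕ²/nₕ with Wₕ = Nₕ/N, N = 34203.
65+: Wₕ = 0.42218519; term = 0.42218519²·(1 − 0.13358726)·1.57/1929 = 1.2568928 × 10^-4.
35–54: Wₕ = 0.39970178; term = 0.39970178²·(1 − 0.16099773)·5.24/2201 = 3.191145 × 10^-4.
55–64: Wₕ = 0.17811303; term = 0.17811303²·(1 − 0.15233093)·3.373/928 = 9.7743096 × 10^-5.
Sum = 5.4254688 × 10^-4.

5.425 × 10^-4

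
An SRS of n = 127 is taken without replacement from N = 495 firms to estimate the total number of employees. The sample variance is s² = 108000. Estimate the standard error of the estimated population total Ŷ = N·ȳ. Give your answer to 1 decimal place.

12446.2

Var(Ŷ) = N²·Var(ȳ) = N²·(1 − n/N)·s²/n.
f = 127/495 = 0.25656566; Var(ȳ) = 0.74343434·108000/127 = 632.21188.
Var(Ŷ) = 495² · 632.21188 = 1.5490772 × 10^8.
SE(Ŷ) = √(1.5490772 × 10^8) = 12446.2.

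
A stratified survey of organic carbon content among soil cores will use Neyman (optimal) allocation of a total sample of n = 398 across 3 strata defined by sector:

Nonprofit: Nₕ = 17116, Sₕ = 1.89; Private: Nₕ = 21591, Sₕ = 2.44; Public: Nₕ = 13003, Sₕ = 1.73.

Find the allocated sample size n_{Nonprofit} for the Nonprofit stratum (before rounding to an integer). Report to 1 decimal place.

119.7

Neyman allocation: nₕ = n·NₕSₕ / Σⱼ NⱼSⱼ.
Σ NⱼSⱼ = 17116·1.89 + 21591·2.44 + 13003·1.73 = 107526.47.
n_{Nonprofit} = 398·17116·1.89 / 107526.47 = 119.7.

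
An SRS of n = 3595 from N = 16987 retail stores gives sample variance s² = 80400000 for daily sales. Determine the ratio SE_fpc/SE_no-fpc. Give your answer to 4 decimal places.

0.8879

f = n/N = 3595/16987 = 0.21163242.
SE_no-fpc = √(s²/n) = 149.5473; SE_fpc = √((1−f)s²/n) = 132.78315.
Ratio = √(1−f) = 0.88790066.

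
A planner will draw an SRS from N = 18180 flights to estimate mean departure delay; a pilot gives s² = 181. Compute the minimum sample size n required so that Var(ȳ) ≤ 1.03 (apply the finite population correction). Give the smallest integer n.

175

Without fpc, n₀ = s²/D = 181/1.03 = 175.7282.
With fpc, (1 − n/N)·s²/n ≤ D requires n ≥ n₀/(1 + n₀/N) = 175.7282/(1 + 175.7282/18180) = 174.0459.
Rounding up, n = 175.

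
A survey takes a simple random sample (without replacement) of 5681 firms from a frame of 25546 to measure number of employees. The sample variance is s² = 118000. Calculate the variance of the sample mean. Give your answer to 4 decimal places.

16.1519

Under SRS without replacement, Var(ȳ) = (1 − f)·s²/n with f = n/N = 5681/25546 = 0.22238315.
Var(ȳ) = (1 − 0.22238315)·118000/5681 = 0.77761685·20.770991 = 16.151873.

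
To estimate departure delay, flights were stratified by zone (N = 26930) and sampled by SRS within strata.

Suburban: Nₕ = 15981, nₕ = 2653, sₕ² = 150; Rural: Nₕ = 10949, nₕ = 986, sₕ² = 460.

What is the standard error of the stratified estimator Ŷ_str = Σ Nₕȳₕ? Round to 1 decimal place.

Var(Ŷ_str) = Σₕ Nₕ²(1 − fₕ)sₕ²/nₕ.
Suburban: 15981²·(1 − 2653/15981)·150/2653 = 1.2042674 × 10^7.
Rural: 10949²·(1 − 986/10949)·460/986 = 5.0891529 × 10^7.
Sum = 6.2934203 × 10^7.
SE = √(6.2934203 × 10^7) = 7933.1.

7933.1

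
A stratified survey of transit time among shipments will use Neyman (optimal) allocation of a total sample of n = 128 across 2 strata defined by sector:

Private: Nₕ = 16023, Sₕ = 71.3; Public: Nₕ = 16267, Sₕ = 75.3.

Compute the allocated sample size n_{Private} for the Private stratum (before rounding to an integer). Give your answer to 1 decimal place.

61.8

Neyman allocation: nₕ = n·NₕSₕ / Σⱼ NⱼSⱼ.
Σ NⱼSⱼ = 16023·71.3 + 16267·75.3 = 2.367345 × 10^6.
n_{Private} = 128·16023·71.3 / (2.367345 × 10^6) = 61.8.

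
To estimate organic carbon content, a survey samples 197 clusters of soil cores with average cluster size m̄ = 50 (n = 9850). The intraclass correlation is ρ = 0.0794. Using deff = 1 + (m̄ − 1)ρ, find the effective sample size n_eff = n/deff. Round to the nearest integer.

deff = 1 + (50 − 1)·0.0794 = 1 + 3.8906 = 4.8906.
n_eff = 9850 / 4.8906 = 2014.

2014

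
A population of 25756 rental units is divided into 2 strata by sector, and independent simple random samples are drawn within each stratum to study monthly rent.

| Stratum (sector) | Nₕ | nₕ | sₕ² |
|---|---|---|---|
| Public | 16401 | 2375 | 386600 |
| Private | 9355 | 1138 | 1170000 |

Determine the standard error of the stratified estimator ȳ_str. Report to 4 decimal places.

13.2508

Var(ȳ_str) = Σₕ Wₕ²(1 − fₕ)sₕ²/nₕ with Wₕ = Nₕ/N, N = 25756.
Public: Wₕ = 0.63678366; term = 0.63678366²·(1 − 0.14480824)·386600/2375 = 56.447611.
Private: Wₕ = 0.36321634; term = 0.36321634²·(1 − 0.12164618)·1170000/1138 = 119.13623.
Sum = 175.58384.
SE = √(175.58384) = 13.2508.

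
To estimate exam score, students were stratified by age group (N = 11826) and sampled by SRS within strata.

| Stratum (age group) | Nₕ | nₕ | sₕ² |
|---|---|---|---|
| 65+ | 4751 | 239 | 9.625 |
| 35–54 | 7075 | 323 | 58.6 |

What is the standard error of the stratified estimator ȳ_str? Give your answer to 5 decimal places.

0.26104

Var(ȳ_str) = Σₕ Wₕ²(1 − fₕ)sₕ²/nₕ with Wₕ = Nₕ/N, N = 11826.
65+: Wₕ = 0.40174192; term = 0.40174192²·(1 − 0.05030520)·9.625/239 = 0.0061727858.
35–54: Wₕ = 0.59825808; term = 0.59825808²·(1 − 0.04565371)·58.6/323 = 0.061969533.
Sum = 0.068142319.
SE = √(0.068142319) = 0.26104.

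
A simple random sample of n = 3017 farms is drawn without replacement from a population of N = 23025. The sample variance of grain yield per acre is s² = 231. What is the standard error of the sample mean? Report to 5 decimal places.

0.25794

Under SRS without replacement, Var(ȳ) = (1 − f)·s²/n with f = n/N = 3017/23025 = 0.13103149.
Var(ȳ) = (1 − 0.13103149)·231/3017 = 0.86896851·0.076566125 = 0.066533552.
SE(ȳ) = √(0.066533552) = 0.25794.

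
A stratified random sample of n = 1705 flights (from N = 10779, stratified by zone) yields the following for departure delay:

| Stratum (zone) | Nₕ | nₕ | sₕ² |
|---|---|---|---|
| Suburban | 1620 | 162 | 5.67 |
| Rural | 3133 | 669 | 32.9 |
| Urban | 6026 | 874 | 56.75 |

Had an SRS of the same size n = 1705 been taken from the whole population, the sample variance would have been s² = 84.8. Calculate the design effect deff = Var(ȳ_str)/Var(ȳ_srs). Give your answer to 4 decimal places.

0.5094

Var(ȳ_str) = Σ Wₕ²(1−fₕ)sₕ²/nₕ with Wₕ = Nₕ/10779:
  Suburban: (1620/10779)²·(1−162/1620)·5.67/162 = 7.1151431 × 10^-4
  Rural: (3133/10779)²·(1−669/3133)·32.9/669 = 0.0032674875
  Urban: (6026/10779)²·(1−874/6026)·56.75/874 = 0.01735012
  → Var(ȳ_str) = 0.021329122.
Var(ȳ_srs) = (1 − 1705/10779)·84.8/1705 = 0.041868921.
deff = 0.021329122 / 0.041868921 = 0.5094.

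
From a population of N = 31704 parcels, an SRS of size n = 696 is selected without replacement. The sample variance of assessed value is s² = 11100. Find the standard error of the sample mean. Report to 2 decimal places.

Under SRS without replacement, Var(ȳ) = (1 − f)·s²/n with f = n/N = 696/31704 = 0.02195307.
Var(ȳ) = (1 − 0.02195307)·11100/696 = 0.97804693·15.948276 = 15.598162.
SE(ȳ) = √(15.598162) = 3.95.

3.95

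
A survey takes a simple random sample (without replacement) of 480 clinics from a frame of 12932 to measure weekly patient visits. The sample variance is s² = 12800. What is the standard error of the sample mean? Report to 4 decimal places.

5.0672

Under SRS without replacement, Var(ȳ) = (1 − f)·s²/n with f = n/N = 480/12932 = 0.03711723.
Var(ȳ) = (1 − 0.03711723)·12800/480 = 0.96288277·26.666667 = 25.676874.
SE(ȳ) = √(25.676874) = 5.0672.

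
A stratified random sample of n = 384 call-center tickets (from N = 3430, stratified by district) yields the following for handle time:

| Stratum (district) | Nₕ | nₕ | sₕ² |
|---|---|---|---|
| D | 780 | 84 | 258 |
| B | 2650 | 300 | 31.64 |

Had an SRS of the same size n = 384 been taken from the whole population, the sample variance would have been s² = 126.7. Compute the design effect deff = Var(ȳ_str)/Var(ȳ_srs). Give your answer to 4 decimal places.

0.6742

Var(ȳ_str) = Σ Wₕ²(1−fₕ)sₕ²/nₕ with Wₕ = Nₕ/3430:
  D: (780/3430)²·(1−84/780)·258/84 = 0.14172812
  B: (2650/3430)²·(1−300/2650)·31.64/300 = 0.055826541
  → Var(ȳ_str) = 0.19755466.
Var(ȳ_srs) = (1 − 384/3430)·126.7/384 = 0.29300914.
deff = 0.19755466 / 0.29300914 = 0.6742.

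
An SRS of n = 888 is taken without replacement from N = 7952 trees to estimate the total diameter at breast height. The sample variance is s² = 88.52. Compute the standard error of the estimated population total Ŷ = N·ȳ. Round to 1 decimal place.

Var(Ŷ) = N²·Var(ȳ) = N²·(1 − n/N)·s²/n.
f = 888/7952 = 0.11167002; Var(ȳ) = 0.88832998·88.52/888 = 0.088552894.
Var(Ŷ) = 7952² · 0.088552894 = 5.5995806 × 10^6.
SE(Ŷ) = √(5.5995806 × 10^6) = 2366.3.

2366.3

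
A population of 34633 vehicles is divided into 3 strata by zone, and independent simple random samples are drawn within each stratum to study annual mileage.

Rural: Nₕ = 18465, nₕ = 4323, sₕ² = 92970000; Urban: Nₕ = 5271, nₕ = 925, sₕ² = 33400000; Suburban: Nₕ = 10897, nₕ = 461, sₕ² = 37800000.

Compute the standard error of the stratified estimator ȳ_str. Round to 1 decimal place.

Var(ȳ_str) = Σₕ Wₕ²(1 − fₕ)sₕ²/nₕ with Wₕ = Nₕ/N, N = 34633.
Rural: Wₕ = 0.53316201; term = 0.53316201²·(1 − 0.23411860)·92970000/4323 = 4682.0658.
Urban: Wₕ = 0.15219588; term = 0.15219588²·(1 − 0.17548852)·33400000/925 = 689.61587.
Suburban: Wₕ = 0.31464210; term = 0.31464210²·(1 − 0.04230522)·37800000/461 = 7774.1277.
Sum = 13145.809.
SE = √(13145.809) = 114.7.

114.7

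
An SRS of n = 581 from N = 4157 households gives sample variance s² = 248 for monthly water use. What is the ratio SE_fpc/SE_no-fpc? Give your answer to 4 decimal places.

f = n/N = 581/4157 = 0.13976425.
SE_no-fpc = √(s²/n) = 0.65333778; SE_fpc = √((1−f)s²/n) = 0.60596357.
Ratio = √(1−f) = 0.92748895.

0.9275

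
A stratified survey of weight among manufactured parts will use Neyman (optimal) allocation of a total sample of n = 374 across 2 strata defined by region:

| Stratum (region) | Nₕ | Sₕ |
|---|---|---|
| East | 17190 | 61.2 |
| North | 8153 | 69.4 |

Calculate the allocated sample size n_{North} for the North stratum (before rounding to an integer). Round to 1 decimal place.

Neyman allocation: nₕ = n·NₕSₕ / Σⱼ NⱼSⱼ.
Σ NⱼSⱼ = 17190·61.2 + 8153·69.4 = 1.6178462 × 10^6.
n_{North} = 374·8153·69.4 / (1.6178462 × 10^6) = 130.8.

130.8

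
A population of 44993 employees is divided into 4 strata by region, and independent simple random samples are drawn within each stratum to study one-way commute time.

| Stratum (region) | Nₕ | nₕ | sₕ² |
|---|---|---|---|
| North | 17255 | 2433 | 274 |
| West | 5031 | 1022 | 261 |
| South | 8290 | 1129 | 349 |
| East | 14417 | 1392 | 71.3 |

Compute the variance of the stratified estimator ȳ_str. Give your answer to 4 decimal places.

Var(ȳ_str) = Σₕ Wₕ²(1 − fₕ)sₕ²/nₕ with Wₕ = Nₕ/N, N = 44993.
North: Wₕ = 0.38350410; term = 0.38350410²·(1 − 0.14100261)·274/2433 = 0.014227884.
West: Wₕ = 0.11181739; term = 0.11181739²·(1 − 0.20314053)·261/1022 = 0.0025444275.
South: Wₕ = 0.18425088; term = 0.18425088²·(1 − 0.13618818)·349/1129 = 0.0090650413.
East: Wₕ = 0.32042762; term = 0.32042762²·(1 − 0.09655268)·71.3/1392 = 0.0047513062.
Sum = 0.030588659.

0.0306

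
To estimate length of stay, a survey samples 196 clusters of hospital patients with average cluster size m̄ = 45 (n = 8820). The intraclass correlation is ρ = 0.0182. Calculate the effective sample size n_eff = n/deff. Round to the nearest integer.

4898

deff = 1 + (45 − 1)·0.0182 = 1 + 0.8008 = 1.8008.
n_eff = 8820 / 1.8008 = 4898.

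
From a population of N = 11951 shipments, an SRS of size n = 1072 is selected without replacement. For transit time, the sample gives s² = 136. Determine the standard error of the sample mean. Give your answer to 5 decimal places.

0.33983

Under SRS without replacement, Var(ȳ) = (1 − f)·s²/n with f = n/N = 1072/11951 = 0.08969961.
Var(ȳ) = (1 − 0.08969961)·136/1072 = 0.91030039·0.12686567 = 0.11548587.
SE(ȳ) = √(0.11548587) = 0.33983.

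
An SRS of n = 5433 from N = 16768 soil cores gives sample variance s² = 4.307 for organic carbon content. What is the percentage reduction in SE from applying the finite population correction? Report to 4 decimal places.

f = n/N = 5433/16768 = 0.32401002.
SE_no-fpc = √(s²/n) = 0.028155781; SE_fpc = √((1−f)s²/n) = 0.023149292.
Ratio = √(1−f) = 0.82218610. Reduction = 100·(1 − 0.82218610) = 17.7814%.

17.7814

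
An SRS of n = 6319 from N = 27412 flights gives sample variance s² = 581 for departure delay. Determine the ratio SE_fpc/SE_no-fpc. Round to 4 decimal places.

0.8772

f = n/N = 6319/27412 = 0.23051948.
SE_no-fpc = √(s²/n) = 0.30322422; SE_fpc = √((1−f)s²/n) = 0.2659884.
Ratio = √(1−f) = 0.87720039.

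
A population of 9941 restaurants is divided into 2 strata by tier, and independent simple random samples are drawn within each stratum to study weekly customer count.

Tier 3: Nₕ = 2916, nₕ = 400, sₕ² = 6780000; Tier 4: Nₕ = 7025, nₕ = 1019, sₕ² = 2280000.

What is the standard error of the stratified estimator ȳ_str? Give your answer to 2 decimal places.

Var(ȳ_str) = Σₕ Wₕ²(1 − fₕ)sₕ²/nₕ with Wₕ = Nₕ/N, N = 9941.
Tier 3: Wₕ = 0.29333065; term = 0.29333065²·(1 − 0.13717421)·6780000/400 = 1258.3681.
Tier 4: Wₕ = 0.70666935; term = 0.70666935²·(1 − 0.14505338)·2280000/1019 = 955.28327.
Sum = 2213.6514.
SE = √(2213.6514) = 47.05.

47.05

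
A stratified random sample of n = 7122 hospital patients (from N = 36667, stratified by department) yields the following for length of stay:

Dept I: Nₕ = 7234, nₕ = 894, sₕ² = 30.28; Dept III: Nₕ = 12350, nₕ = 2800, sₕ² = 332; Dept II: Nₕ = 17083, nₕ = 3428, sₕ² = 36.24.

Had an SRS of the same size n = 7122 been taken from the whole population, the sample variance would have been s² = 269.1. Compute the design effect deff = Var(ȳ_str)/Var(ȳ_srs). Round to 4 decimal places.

Var(ȳ_str) = Σ Wₕ²(1−fₕ)sₕ²/nₕ with Wₕ = Nₕ/36667:
  Dept I: (7234/36667)²·(1−894/7234)·30.28/894 = 0.001155408
  Dept III: (12350/36667)²·(1−2800/12350)·332/2800 = 0.010401587
  Dept II: (17083/36667)²·(1−3428/17083)·36.24/3428 = 0.0018342244
  → Var(ȳ_str) = 0.013391219.
Var(ȳ_srs) = (1 − 7122/36667)·269.1/7122 = 0.030445306.
deff = 0.013391219 / 0.030445306 = 0.4398.

0.4398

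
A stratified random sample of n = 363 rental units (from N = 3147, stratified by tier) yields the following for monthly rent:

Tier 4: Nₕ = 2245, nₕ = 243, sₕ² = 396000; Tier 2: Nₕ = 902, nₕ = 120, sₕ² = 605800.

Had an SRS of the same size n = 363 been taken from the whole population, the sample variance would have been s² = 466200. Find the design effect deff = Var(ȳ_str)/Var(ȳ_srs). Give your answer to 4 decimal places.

0.9674

Var(ȳ_str) = Σ Wₕ²(1−fₕ)sₕ²/nₕ with Wₕ = Nₕ/3147:
  Tier 4: (2245/3147)²·(1−243/2245)·396000/243 = 739.56414
  Tier 2: (902/3147)²·(1−120/902)·605800/120 = 359.55707
  → Var(ȳ_str) = 1099.1212.
Var(ȳ_srs) = (1 − 363/3147)·466200/363 = 1136.1564.
deff = 1099.1212 / 1136.1564 = 0.9674.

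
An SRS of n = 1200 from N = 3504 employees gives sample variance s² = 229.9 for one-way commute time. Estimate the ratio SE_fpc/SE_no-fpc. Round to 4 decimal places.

f = n/N = 1200/3504 = 0.34246575.
SE_no-fpc = √(s²/n) = 0.43770233; SE_fpc = √((1−f)s²/n) = 0.35492619.
Ratio = √(1−f) = 0.81088485.

0.8109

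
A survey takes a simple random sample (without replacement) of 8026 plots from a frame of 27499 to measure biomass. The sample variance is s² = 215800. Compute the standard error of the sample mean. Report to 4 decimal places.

Under SRS without replacement, Var(ȳ) = (1 − f)·s²/n with f = n/N = 8026/27499 = 0.29186516.
Var(ȳ) = (1 − 0.29186516)·215800/8026 = 0.70813484·26.887615 = 19.040057.
SE(ȳ) = √(19.040057) = 4.3635.

4.3635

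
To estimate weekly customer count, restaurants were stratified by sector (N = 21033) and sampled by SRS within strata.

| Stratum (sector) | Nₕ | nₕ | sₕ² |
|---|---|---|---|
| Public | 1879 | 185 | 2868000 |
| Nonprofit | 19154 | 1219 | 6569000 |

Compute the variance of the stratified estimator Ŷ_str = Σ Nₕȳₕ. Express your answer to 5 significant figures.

Var(Ŷ_str) = Σₕ Nₕ²(1 − fₕ)sₕ²/nₕ.
Public: 1879²·(1 − 185/1879)·2868000/185 = 4.9345506 × 10^10.
Nonprofit: 19154²·(1 − 1219/19154)·6569000/1219 = 1.8512131 × 10^12.
Sum = 1.9005586 × 10^12.

1.9006 × 10^12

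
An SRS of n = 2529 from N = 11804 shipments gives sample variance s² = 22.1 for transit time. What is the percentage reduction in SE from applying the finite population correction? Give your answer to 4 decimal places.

11.3574

f = n/N = 2529/11804 = 0.21424941.
SE_no-fpc = √(s²/n) = 0.09348065; SE_fpc = √((1−f)s²/n) = 0.082863654.
Ratio = √(1−f) = 0.88642574. Reduction = 100·(1 − 0.88642574) = 11.3574%.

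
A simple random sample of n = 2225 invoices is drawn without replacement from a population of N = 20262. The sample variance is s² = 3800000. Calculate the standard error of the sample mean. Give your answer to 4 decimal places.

Under SRS without replacement, Var(ȳ) = (1 − f)·s²/n with f = n/N = 2225/20262 = 0.10981147.
Var(ȳ) = (1 − 0.10981147)·3800000/2225 = 0.89018853·1707.8652 = 1520.322.
SE(ȳ) = √(1520.322) = 38.9913.

38.9913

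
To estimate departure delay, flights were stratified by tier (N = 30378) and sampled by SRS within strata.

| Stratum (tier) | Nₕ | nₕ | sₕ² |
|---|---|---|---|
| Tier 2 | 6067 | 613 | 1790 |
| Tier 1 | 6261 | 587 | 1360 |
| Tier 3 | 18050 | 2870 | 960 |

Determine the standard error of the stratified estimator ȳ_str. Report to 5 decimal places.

0.54149

Var(ȳ_str) = Σₕ Wₕ²(1 − fₕ)sₕ²/nₕ with Wₕ = Nₕ/N, N = 30378.
Tier 2: Wₕ = 0.19971690; term = 0.19971690²·(1 − 0.10103840)·1790/613 = 0.10470401.
Tier 1: Wₕ = 0.20610310; term = 0.20610310²·(1 − 0.09375499)·1360/587 = 0.089189861.
Tier 3: Wₕ = 0.59418000; term = 0.59418000²·(1 − 0.15900277)·960/2870 = 0.099316169.
Sum = 0.29321004.
SE = √(0.29321004) = 0.54149.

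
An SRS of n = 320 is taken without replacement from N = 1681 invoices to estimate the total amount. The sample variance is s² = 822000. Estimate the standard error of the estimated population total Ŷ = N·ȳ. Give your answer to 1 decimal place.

Var(Ŷ) = N²·Var(ȳ) = N²·(1 − n/N)·s²/n.
f = 320/1681 = 0.19036288; Var(ȳ) = 0.80963712·822000/320 = 2079.7554.
Var(Ŷ) = 1681² · 2079.7554 = 5.8768917 × 10^9.
SE(Ŷ) = √(5.8768917 × 10^9) = 76660.9.

76660.9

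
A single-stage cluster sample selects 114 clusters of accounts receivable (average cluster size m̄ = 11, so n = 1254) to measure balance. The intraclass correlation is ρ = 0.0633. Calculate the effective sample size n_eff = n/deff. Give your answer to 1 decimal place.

767.9

deff = 1 + (11 − 1)·0.0633 = 1 + 0.633 = 1.633.
n_eff = 1254 / 1.633 = 767.9.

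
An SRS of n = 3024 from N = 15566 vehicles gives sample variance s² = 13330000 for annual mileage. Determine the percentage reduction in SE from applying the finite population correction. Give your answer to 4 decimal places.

f = n/N = 3024/15566 = 0.19426956.
SE_no-fpc = √(s²/n) = 66.393289; SE_fpc = √((1−f)s²/n) = 59.596268.
Ratio = √(1−f) = 0.89762489. Reduction = 100·(1 − 0.89762489) = 10.2375%.

10.2375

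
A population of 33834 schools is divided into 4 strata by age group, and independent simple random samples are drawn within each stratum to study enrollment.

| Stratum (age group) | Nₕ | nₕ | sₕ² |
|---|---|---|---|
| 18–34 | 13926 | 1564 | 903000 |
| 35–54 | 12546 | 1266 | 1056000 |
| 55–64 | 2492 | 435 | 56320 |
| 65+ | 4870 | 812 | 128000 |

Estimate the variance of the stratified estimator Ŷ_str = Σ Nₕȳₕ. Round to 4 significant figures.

2.212 × 10^11

Var(Ŷ_str) = Σₕ Nₕ²(1 − fₕ)sₕ²/nₕ.
18–34: 13926²·(1 − 1564/13926)·903000/1564 = 9.9395365 × 10^10.
35–54: 12546²·(1 − 1266/12546)·1056000/1266 = 1.1804418 × 10^11.
55–64: 2492²·(1 − 435/2492)·56320/435 = 6.636754 × 10^8.
65+: 4870²·(1 − 812/4870)·128000/812 = 3.1152646 × 10^9.
Sum = 2.2121849 × 10^11.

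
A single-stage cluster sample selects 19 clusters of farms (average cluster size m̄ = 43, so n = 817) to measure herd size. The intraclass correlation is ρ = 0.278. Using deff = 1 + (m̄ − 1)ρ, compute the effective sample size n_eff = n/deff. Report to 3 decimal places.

64.453

deff = 1 + (43 − 1)·0.278 = 1 + 11.676 = 12.676.
n_eff = 817 / 12.676 = 64.453.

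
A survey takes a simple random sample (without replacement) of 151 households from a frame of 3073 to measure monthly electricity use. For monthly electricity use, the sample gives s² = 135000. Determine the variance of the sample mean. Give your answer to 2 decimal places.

850.11

Under SRS without replacement, Var(ȳ) = (1 − f)·s²/n with f = n/N = 151/3073 = 0.04913765.
Var(ȳ) = (1 − 0.04913765)·135000/151 = 0.95086235·894.03974 = 850.10872.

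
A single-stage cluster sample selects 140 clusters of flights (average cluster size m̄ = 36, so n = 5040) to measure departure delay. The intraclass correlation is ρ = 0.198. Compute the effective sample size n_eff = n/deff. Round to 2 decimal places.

635.56

deff = 1 + (36 − 1)·0.198 = 1 + 6.93 = 7.93.
n_eff = 5040 / 7.93 = 635.56.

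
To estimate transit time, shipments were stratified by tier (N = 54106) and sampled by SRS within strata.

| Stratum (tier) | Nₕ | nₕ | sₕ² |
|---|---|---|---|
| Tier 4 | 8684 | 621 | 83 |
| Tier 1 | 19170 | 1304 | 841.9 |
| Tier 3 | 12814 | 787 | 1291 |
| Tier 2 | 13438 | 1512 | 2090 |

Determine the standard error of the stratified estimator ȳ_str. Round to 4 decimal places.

0.4907

Var(ȳ_str) = Σₕ Wₕ²(1 − fₕ)sₕ²/nₕ with Wₕ = Nₕ/N, N = 54106.
Tier 4: Wₕ = 0.16049976; term = 0.16049976²·(1 − 0.07151082)·83/621 = 0.0031967753.
Tier 1: Wₕ = 0.35430451; term = 0.35430451²·(1 − 0.06802295)·841.9/1304 = 0.07553383.
Tier 3: Wₕ = 0.23683141; term = 0.23683141²·(1 − 0.06141720)·1291/787 = 0.086358022.
Tier 2: Wₕ = 0.24836432; term = 0.24836432²·(1 − 0.11251674)·2090/1512 = 0.075671628.
Sum = 0.24076026.
SE = √(0.24076026) = 0.4907.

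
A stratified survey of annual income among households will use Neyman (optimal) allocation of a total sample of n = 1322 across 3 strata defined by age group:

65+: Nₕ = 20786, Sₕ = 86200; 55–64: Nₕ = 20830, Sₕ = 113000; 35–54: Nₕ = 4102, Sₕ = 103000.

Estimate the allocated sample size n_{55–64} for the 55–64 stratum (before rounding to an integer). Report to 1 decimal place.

681.2

Neyman allocation: nₕ = n·NₕSₕ / Σⱼ NⱼSⱼ.
Σ NⱼSⱼ = 20786·86200 + 20830·113000 + 4102·103000 = 4.5680492 × 10^9.
n_{55–64} = 1322·20830·113000 / (4.5680492 × 10^9) = 681.2.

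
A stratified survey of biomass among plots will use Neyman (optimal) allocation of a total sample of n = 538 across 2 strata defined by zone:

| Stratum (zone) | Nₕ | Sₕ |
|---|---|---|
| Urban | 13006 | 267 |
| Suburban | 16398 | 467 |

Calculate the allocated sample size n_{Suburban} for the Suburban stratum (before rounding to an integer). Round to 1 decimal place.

Neyman allocation: nₕ = n·NₕSₕ / Σⱼ NⱼSⱼ.
Σ NⱼSⱼ = 13006·267 + 16398·467 = 1.1130468 × 10^7.
n_{Suburban} = 538·16398·467 / (1.1130468 × 10^7) = 370.1.

370.1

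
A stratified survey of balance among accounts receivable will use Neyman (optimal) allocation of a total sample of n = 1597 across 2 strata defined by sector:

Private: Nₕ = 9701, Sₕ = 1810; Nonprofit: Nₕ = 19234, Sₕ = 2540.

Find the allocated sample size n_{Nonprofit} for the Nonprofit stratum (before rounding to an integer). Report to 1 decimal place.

1174.8

Neyman allocation: nₕ = n·NₕSₕ / Σⱼ NⱼSⱼ.
Σ NⱼSⱼ = 9701·1810 + 19234·2540 = 6.641317 × 10^7.
n_{Nonprofit} = 1597·19234·2540 / (6.641317 × 10^7) = 1174.8.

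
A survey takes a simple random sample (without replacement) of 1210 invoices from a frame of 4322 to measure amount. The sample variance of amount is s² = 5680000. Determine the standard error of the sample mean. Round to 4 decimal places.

58.1378

Under SRS without replacement, Var(ȳ) = (1 − f)·s²/n with f = n/N = 1210/4322 = 0.27996298.
Var(ȳ) = (1 − 0.27996298)·5680000/1210 = 0.72003702·4694.2149 = 3380.0085.
SE(ȳ) = √(3380.0085) = 58.1378.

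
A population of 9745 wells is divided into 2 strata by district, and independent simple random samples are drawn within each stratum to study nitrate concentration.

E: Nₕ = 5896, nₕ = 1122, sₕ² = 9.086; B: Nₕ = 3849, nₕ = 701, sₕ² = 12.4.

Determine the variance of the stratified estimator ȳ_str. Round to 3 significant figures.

Var(ȳ_str) = Σₕ Wₕ²(1 − fₕ)sₕ²/nₕ with Wₕ = Nₕ/N, N = 9745.
E: Wₕ = 0.60502822; term = 0.60502822²·(1 − 0.19029851)·9.086/1122 = 0.0024002478.
B: Wₕ = 0.39497178; term = 0.39497178²·(1 − 0.18212523)·12.4/701 = 0.0022569535.
Sum = 0.0046572013.

0.00466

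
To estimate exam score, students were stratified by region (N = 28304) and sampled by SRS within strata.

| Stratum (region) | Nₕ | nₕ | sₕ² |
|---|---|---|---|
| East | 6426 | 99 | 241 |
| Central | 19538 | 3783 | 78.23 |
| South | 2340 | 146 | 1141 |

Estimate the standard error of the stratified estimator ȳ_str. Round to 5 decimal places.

0.42611

Var(ȳ_str) = Σₕ Wₕ²(1 − fₕ)sₕ²/nₕ with Wₕ = Nₕ/N, N = 28304.
East: Wₕ = 0.22703505; term = 0.22703505²·(1 − 0.01540616)·241/99 = 0.12354489.
Central: Wₕ = 0.69029112; term = 0.69029112²·(1 − 0.19362268)·78.23/3783 = 0.007945841.
South: Wₕ = 0.08267383; term = 0.08267383²·(1 − 0.06239316)·1141/146 = 0.05008292.
Sum = 0.18157365.
SE = √(0.18157365) = 0.42611.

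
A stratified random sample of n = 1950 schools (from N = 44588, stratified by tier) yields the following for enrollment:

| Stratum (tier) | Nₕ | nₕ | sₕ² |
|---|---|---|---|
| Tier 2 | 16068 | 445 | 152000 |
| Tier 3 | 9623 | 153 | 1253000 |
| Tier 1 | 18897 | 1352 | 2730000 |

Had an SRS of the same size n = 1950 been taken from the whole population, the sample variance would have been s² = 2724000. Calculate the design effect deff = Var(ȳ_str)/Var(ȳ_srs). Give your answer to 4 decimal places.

Var(ȳ_str) = Σ Wₕ²(1−fₕ)sₕ²/nₕ with Wₕ = Nₕ/44588:
  Tier 2: (16068/44588)²·(1−445/16068)·152000/445 = 43.129443
  Tier 3: (9623/44588)²·(1−153/9623)·1253000/153 = 375.39123
  Tier 1: (18897/44588)²·(1−1352/18897)·2730000/1352 = 336.74116
  → Var(ȳ_str) = 755.26183.
Var(ȳ_srs) = (1 − 1950/44588)·2724000/1950 = 1335.8304.
deff = 755.26183 / 1335.8304 = 0.5654.

0.5654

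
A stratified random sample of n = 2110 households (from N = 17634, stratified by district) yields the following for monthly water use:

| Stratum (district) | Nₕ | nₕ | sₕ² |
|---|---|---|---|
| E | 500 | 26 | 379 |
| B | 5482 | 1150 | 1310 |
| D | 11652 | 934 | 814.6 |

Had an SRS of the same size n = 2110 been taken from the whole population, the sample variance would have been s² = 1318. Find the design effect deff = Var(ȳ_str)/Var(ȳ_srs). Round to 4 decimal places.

0.8154

Var(ȳ_str) = Σ Wₕ²(1−fₕ)sₕ²/nₕ with Wₕ = Nₕ/17634:
  E: (500/17634)²·(1−26/500)·379/26 = 0.011109961
  B: (5482/17634)²·(1−1150/5482)·1310/1150 = 0.086995995
  D: (11652/17634)²·(1−934/11652)·814.6/934 = 0.35027576
  → Var(ȳ_str) = 0.44838172.
Var(ȳ_srs) = (1 − 2110/17634)·1318/2110 = 0.54990257.
deff = 0.44838172 / 0.54990257 = 0.8154.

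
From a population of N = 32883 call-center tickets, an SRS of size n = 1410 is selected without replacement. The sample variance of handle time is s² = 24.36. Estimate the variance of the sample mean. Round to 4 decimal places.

Under SRS without replacement, Var(ȳ) = (1 − f)·s²/n with f = n/N = 1410/32883 = 0.04287930.
Var(ȳ) = (1 − 0.04287930)·24.36/1410 = 0.95712070·0.017276596 = 0.016535787.

0.0165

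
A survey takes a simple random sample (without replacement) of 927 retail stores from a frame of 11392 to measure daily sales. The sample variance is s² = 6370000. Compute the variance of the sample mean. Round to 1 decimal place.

6312.5

Under SRS without replacement, Var(ȳ) = (1 − f)·s²/n with f = n/N = 927/11392 = 0.08137289.
Var(ȳ) = (1 − 0.08137289)·6370000/927 = 0.91862711·6871.6289 = 6312.4646.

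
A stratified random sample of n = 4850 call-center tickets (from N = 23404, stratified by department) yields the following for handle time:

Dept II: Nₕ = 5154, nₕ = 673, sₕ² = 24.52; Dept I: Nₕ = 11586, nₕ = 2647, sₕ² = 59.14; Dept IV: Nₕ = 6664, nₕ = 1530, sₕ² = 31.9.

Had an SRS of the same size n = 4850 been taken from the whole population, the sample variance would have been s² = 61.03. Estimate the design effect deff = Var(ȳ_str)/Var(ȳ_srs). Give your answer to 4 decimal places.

0.7080

Var(ȳ_str) = Σ Wₕ²(1−fₕ)sₕ²/nₕ with Wₕ = Nₕ/23404:
  Dept II: (5154/23404)²·(1−673/5154)·24.52/673 = 0.0015361888
  Dept I: (11586/23404)²·(1−2647/11586)·59.14/2647 = 0.004224445
  Dept IV: (6664/23404)²·(1−1530/6664)·31.9/1530 = 0.0013022967
  → Var(ȳ_str) = 0.0070629305.
Var(ȳ_srs) = (1 − 4850/23404)·61.03/4850 = 0.0099758313.
deff = 0.0070629305 / 0.0099758313 = 0.7080.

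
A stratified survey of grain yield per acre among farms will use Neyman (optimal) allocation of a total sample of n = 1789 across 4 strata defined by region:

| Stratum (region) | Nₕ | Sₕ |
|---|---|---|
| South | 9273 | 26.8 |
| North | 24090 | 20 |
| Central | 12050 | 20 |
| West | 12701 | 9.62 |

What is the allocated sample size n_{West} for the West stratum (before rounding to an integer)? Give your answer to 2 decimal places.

199.90

Neyman allocation: nₕ = n·NₕSₕ / Σⱼ NⱼSⱼ.
Σ NⱼSⱼ = 9273·26.8 + 24090·20 + 12050·20 + 12701·9.62 = 1.0935 × 10^6.
n_{West} = 1789·12701·9.62 / (1.0935 × 10^6) = 199.90.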